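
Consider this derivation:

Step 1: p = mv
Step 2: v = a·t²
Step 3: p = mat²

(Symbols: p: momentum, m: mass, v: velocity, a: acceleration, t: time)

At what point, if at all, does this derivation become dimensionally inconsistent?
Step 2

Step 1: p = mv → LHS [L M T^-1], RHS [L M T^-1] ✓
Step 2: v = a·t² → LHS [L T^-1], RHS [L] ✗

The first dimensional inconsistency appears in step 2: v = a·t²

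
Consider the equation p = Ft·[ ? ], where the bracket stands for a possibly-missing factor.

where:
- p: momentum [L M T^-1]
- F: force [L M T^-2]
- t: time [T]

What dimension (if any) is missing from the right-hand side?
Nothing is missing — the bracketed factor must be dimensionless.

p has dimensions [L M T^-1] and Ft already has dimensions [L M T^-1], so p = Ft is dimensionally complete.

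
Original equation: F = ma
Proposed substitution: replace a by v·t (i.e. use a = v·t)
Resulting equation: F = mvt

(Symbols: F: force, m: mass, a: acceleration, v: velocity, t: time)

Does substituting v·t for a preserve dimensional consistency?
No

[a] = [L T^-2] and [v·t] = [L]. These differ, so the substitution replaces a quantity by one of different dimensions and the result F = mvt has LHS [L M T^-2] vs RHS [L M] — inconsistent.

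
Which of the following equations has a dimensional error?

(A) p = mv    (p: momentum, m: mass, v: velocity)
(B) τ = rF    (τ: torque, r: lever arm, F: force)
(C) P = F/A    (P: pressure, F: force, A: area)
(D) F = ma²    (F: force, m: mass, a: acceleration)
(D) F = ma²

The equation (D) F = ma² is dimensionally incorrect.

LHS (F): [L M T^-2]
RHS (ma²): [L^2 M T^-4] ✗

The dimensions do not match. The other three equations balance.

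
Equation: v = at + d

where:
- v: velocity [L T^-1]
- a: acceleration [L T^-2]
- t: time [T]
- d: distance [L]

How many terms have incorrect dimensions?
1

LHS v: [L T^-1]
- at: [L T^-1] ✓
- d: [L] ✗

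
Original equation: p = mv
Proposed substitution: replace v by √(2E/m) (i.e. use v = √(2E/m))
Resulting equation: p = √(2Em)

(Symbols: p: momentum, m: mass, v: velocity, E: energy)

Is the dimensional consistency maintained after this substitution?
Yes

[v] = [L T^-1] and [√(2E/m)] = [L T^-1]. These match, so the substitution replaces a quantity by one of the same dimensions and the result p = √(2Em) has LHS [L M T^-1] vs RHS [L M T^-1] — still consistent.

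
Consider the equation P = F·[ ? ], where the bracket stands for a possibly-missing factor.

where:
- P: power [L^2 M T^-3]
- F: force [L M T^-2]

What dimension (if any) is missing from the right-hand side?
[L T^-1] — velocity (e.g. v)

P has dimensions [L^2 M T^-3]; F has dimensions [L M T^-2].
The bracketed factor must supply [L^2 M T^-3] / [L M T^-2] = [L T^-1].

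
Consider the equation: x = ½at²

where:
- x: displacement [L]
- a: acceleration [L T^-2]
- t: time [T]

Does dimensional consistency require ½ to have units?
No

x has dimensions [L] and at² already has dimensions [L], so the equation balances without ½ contributing any dimensions. ½ is a pure (dimensionless) number; changing or removing it would not affect dimensional consistency.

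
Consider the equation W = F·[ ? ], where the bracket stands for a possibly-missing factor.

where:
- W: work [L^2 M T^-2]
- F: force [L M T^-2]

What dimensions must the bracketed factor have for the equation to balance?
[L] — length (e.g. a distance d)

W has dimensions [L^2 M T^-2]; F has dimensions [L M T^-2].
The bracketed factor must supply [L^2 M T^-2] / [L M T^-2] = [L].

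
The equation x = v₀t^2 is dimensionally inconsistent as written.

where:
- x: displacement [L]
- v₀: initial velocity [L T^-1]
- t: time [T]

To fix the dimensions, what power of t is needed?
The exponent of t should be 1: x = v₀t

The LHS x has dimensions [L]; t has dimensions [T].
As written, the RHS v₀t^2 (exponent 2 on t) has dimensions [L T], which does not match.
With exponent 1, the RHS v₀t has dimensions [L], matching the LHS.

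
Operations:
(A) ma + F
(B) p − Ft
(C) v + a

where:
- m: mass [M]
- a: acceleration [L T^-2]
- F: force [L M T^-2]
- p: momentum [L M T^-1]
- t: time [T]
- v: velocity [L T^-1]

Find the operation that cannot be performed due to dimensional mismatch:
(C) v + a

(A) ma + F: ma [L M T^-2] and F [L M T^-2] — same dimensions ✓
(B) p − Ft: p [L M T^-1] and Ft [L M T^-1] — same dimensions ✓
(C) v + a: v [L T^-1] and a [L T^-2] — different dimensions cannot be added/subtracted ✗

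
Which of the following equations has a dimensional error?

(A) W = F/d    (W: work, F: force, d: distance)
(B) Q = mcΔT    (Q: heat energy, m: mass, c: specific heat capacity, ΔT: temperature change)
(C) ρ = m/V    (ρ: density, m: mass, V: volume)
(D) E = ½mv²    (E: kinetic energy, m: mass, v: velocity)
(A) W = F/d

The equation (A) W = F/d is dimensionally incorrect.

LHS (W): [L^2 M T^-2]
RHS (F/d): [M T^-2] ✗

The dimensions do not match. The other three equations balance.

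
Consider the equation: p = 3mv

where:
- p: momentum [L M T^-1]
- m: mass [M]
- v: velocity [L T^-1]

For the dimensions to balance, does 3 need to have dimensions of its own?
No

p has dimensions [L M T^-1] and mv already has dimensions [L M T^-1], so the equation balances without 3 contributing any dimensions. 3 is a pure (dimensionless) number; changing or removing it would not affect dimensional consistency.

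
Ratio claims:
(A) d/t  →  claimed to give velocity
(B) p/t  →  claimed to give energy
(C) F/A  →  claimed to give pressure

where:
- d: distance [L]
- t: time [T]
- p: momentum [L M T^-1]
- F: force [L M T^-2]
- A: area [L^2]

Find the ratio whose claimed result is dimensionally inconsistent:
(B) p/t does not give energy

(A) d/t: [L T^-1] = velocity [L T^-1] ✓
(B) p/t: [L M T^-2] ≠ energy [L^2 M T^-2] ✗
(C) F/A: [L^-1 M T^-2] = pressure [L^-1 M T^-2] ✓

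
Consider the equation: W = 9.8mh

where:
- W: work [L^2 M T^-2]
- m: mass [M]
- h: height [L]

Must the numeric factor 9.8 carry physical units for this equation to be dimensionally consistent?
Yes

W has dimensions [L^2 M T^-2], while mh alone has dimensions [L M]. For the equation to balance, the factor 9.8 must carry dimensions [L T^-2] — it is a dimensional constant (a numerical value of a physical quantity with its units suppressed), not a pure number.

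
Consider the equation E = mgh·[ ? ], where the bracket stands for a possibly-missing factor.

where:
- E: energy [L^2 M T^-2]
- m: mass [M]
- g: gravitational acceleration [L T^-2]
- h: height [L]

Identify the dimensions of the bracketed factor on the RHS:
Nothing is missing — the bracketed factor must be dimensionless.

E has dimensions [L^2 M T^-2] and mgh already has dimensions [L^2 M T^-2], so E = mgh is dimensionally complete.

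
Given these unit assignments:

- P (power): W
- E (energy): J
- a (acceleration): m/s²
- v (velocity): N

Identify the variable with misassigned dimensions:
v

The variable v (velocity) should have units m/s, not N.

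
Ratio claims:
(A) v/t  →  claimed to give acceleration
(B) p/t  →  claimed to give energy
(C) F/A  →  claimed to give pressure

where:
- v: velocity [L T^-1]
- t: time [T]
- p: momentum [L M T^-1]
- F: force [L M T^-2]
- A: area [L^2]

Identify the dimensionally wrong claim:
(B) p/t does not give energy

(A) v/t: [L T^-2] = acceleration [L T^-2] ✓
(B) p/t: [L M T^-2] ≠ energy [L^2 M T^-2] ✗
(C) F/A: [L^-1 M T^-2] = pressure [L^-1 M T^-2] ✓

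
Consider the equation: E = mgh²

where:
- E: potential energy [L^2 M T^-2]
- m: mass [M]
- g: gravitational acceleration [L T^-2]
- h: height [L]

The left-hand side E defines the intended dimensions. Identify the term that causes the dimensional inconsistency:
The right-hand side term mgh²

E has dimensions [L^2 M T^-2], but mgh² has dimensions [L^3 M T^-2], so the term mgh² is dimensionally wrong for E.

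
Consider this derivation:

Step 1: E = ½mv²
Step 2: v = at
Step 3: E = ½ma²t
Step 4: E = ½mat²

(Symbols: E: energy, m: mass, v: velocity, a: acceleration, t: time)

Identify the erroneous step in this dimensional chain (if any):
Step 3

Step 1: E = ½mv² → LHS [L^2 M T^-2], RHS [L^2 M T^-2] ✓
Step 2: v = at → LHS [L T^-1], RHS [L T^-1] ✓
Step 3: E = ½ma²t → LHS [L^2 M T^-2], RHS [L^2 M T^-3] ✗

The first dimensional inconsistency appears in step 3: E = ½ma²t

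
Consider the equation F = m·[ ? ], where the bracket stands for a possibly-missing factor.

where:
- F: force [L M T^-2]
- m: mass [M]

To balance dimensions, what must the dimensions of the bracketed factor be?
[L T^-2] — acceleration (e.g. a)

F has dimensions [L M T^-2]; m has dimensions [M].
The bracketed factor must supply [L M T^-2] / [M] = [L T^-2].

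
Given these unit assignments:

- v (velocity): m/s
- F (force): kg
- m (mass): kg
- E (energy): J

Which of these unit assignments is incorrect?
F

The variable F (force) should have units N, not kg.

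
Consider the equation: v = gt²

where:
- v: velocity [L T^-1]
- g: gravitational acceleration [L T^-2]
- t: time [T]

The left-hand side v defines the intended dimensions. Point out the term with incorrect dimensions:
The right-hand side term gt²

v has dimensions [L T^-1], but gt² has dimensions [L], so the term gt² is dimensionally wrong for v.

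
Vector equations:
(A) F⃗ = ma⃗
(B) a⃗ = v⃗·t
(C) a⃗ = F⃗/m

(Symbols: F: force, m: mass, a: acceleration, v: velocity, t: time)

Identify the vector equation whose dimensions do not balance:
(B) a⃗ = v⃗·t

(A) F⃗ = ma⃗: LHS [L M T^-2], RHS [L M T^-2] ✓ — Force and acceleration are vectors, mass is a scalar
(B) a⃗ = v⃗·t: LHS [L T^-2], RHS [L] ✗ — acceleration is velocity per time; should be v⃗/t
(C) a⃗ = F⃗/m: LHS [L T^-2], RHS [L T^-2] ✓ — force (vector) divided by mass (scalar)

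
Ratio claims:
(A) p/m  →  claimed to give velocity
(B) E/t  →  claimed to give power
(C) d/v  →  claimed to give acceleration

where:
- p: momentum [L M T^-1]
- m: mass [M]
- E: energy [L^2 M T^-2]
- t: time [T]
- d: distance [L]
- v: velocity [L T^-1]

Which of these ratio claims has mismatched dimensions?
(C) d/v does not give acceleration

(A) p/m: [L T^-1] = velocity [L T^-1] ✓
(B) E/t: [L^2 M T^-3] = power [L^2 M T^-3] ✓
(C) d/v: [T] ≠ acceleration [L T^-2] ✗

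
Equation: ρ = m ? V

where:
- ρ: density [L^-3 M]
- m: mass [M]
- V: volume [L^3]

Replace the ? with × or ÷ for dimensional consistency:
division (÷): ρ = m ÷ V

ρ [L^-3 M]; m [M]; V [L^3].
m × V → [L^3 M] ✗
m ÷ V → [L^-3 M] ✓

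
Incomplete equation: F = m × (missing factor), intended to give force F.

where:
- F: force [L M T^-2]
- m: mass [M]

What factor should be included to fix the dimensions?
a (acceleration), dimensions [L T^-2]

F has dimensions [L M T^-2] and m has dimensions [M].
The missing factor must have dimensions [L M T^-2] / [M] = [L T^-2], i.e. acceleration (a).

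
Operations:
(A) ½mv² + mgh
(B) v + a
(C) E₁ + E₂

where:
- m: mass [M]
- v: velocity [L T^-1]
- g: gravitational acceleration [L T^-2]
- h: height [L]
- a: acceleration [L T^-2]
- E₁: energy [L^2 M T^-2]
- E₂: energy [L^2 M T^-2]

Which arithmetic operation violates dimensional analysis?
(B) v + a

(A) ½mv² + mgh: ½mv² [L^2 M T^-2] and mgh [L^2 M T^-2] — same dimensions ✓
(B) v + a: v [L T^-1] and a [L T^-2] — different dimensions cannot be added/subtracted ✗
(C) E₁ + E₂: E₁ [L^2 M T^-2] and E₂ [L^2 M T^-2] — same dimensions ✓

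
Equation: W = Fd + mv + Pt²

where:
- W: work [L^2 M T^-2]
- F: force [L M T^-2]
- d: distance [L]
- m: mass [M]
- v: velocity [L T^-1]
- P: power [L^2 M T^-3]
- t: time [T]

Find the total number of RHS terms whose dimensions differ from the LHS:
2

LHS W: [L^2 M T^-2]
- Fd: [L^2 M T^-2] ✓
- mv: [L M T^-1] ✗
- Pt²: [L^2 M T^-1] ✗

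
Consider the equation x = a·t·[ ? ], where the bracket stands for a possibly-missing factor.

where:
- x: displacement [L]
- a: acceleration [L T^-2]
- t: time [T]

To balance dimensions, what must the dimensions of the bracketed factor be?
[T] — time (e.g. t)

x has dimensions [L]; a·t has dimensions [L T^-1].
The bracketed factor must supply [L] / [L T^-1] = [T].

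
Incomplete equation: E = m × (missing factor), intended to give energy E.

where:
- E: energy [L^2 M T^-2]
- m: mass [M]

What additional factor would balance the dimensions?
v² (velocity squared), dimensions [L^2 T^-2]

E has dimensions [L^2 M T^-2] and m has dimensions [M].
The missing factor must have dimensions [L^2 M T^-2] / [M] = [L^2 T^-2], i.e. velocity squared (v²).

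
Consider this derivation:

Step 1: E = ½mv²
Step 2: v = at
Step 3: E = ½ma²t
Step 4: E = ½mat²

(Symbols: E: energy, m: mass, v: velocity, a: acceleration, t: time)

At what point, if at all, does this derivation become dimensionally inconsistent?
Step 3

Step 1: E = ½mv² → LHS [L^2 M T^-2], RHS [L^2 M T^-2] ✓
Step 2: v = at → LHS [L T^-1], RHS [L T^-1] ✓
Step 3: E = ½ma²t → LHS [L^2 M T^-2], RHS [L^2 M T^-3] ✗

The first dimensional inconsistency appears in step 3: E = ½ma²t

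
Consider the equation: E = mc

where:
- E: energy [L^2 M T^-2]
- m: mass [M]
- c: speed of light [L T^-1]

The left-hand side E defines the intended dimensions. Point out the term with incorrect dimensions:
The right-hand side term mc

E has dimensions [L^2 M T^-2], but mc has dimensions [L M T^-1], so the term mc is dimensionally wrong for E.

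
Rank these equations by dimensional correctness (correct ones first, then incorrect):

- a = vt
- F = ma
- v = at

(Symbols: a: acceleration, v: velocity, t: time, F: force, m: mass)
Dimensionally correct: F = ma, v = at
Dimensionally incorrect: a = vt
Ordered (correct first, then incorrect): F = ma, v = at, a = vt

- a = vt: LHS [L T^-2], RHS [L] → incorrect ✗
- F = ma: LHS [L M T^-2], RHS [L M T^-2] → correct ✓
- v = at: LHS [L T^-1], RHS [L T^-1] → correct ✓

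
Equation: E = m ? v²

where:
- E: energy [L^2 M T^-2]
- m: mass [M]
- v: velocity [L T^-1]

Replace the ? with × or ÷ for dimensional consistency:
multiplication (×): E = m × v²

E [L^2 M T^-2]; m [M]; v² [L^2 T^-2].
m × v² → [L^2 M T^-2] ✓
m ÷ v² → [L^-2 M T^2] ✗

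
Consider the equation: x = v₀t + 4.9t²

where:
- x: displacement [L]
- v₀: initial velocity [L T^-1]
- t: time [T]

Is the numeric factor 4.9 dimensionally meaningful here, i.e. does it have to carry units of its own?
Yes

x has dimensions [L], while t² alone has dimensions [T^2]. For the equation to balance, the factor 4.9 must carry dimensions [L T^-2] — it is a dimensional constant (a numerical value of a physical quantity with its units suppressed), not a pure number.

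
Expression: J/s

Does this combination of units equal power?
Yes

The expression J/s has dimensions [L^2 M T^-3], which is exactly power [L^2 M T^-3].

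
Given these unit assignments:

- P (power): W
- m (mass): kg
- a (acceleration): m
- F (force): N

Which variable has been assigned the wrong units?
a

The variable a (acceleration) should have units m/s², not m.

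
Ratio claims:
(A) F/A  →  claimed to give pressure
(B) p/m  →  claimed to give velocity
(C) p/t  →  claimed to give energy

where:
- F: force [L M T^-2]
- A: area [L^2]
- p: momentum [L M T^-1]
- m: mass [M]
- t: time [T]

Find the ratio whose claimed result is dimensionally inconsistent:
(C) p/t does not give energy

(A) F/A: [L^-1 M T^-2] = pressure [L^-1 M T^-2] ✓
(B) p/m: [L T^-1] = velocity [L T^-1] ✓
(C) p/t: [L M T^-2] ≠ energy [L^2 M T^-2] ✗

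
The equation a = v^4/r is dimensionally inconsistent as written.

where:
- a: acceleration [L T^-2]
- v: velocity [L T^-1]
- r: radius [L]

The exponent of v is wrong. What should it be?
The exponent of v should be 2: a = v^2/r

The LHS a has dimensions [L T^-2]; v has dimensions [L T^-1].
As written, the RHS v^4/r (exponent 4 on v) has dimensions [L^3 T^-4], which does not match.
With exponent 2, the RHS v^2/r has dimensions [L T^-2], matching the LHS.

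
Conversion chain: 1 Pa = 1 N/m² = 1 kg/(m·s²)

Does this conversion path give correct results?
The chain is correct (no errors).

Correct: Pascal is Newton per square meter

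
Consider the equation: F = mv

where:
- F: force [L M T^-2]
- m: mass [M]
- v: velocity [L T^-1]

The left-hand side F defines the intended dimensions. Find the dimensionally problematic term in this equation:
The right-hand side term mv

F has dimensions [L M T^-2], but mv has dimensions [L M T^-1], so the term mv is dimensionally wrong for F.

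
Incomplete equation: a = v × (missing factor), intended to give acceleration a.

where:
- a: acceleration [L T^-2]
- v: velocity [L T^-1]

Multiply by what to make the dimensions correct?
1/t (inverse time), dimensions [T^-1]

a has dimensions [L T^-2] and v has dimensions [L T^-1].
The missing factor must have dimensions [L T^-2] / [L T^-1] = [T^-1], i.e. inverse time (1/t).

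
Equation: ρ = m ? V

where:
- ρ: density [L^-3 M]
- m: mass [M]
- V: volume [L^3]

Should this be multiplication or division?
division (÷): ρ = m ÷ V

ρ [L^-3 M]; m [M]; V [L^3].
m × V → [L^3 M] ✗
m ÷ V → [L^-3 M] ✓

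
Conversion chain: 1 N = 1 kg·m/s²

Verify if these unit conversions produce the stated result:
The chain is correct (no errors).

Correct: Newton is defined as kg·m/s²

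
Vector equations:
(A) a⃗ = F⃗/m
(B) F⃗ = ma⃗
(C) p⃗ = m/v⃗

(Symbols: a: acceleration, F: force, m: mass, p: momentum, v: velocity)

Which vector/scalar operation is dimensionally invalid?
(C) p⃗ = m/v⃗

(A) a⃗ = F⃗/m: LHS [L T^-2], RHS [L T^-2] ✓ — force (vector) divided by mass (scalar)
(B) F⃗ = ma⃗: LHS [L M T^-2], RHS [L M T^-2] ✓ — Force and acceleration are vectors, mass is a scalar
(C) p⃗ = m/v⃗: LHS [L M T^-1], RHS [L^-1 M T] ✗ — momentum is mass times velocity; should be mv⃗ (and division by a vector is undefined)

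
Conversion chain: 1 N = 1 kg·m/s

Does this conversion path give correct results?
The chain is incorrect (it contains an error).

Incorrect: Newton is kg·m/s², not kg·m/s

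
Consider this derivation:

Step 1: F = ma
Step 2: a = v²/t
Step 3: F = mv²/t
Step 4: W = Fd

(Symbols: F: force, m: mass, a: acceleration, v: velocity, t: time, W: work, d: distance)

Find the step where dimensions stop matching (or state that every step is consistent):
Step 2

Step 1: F = ma → LHS [L M T^-2], RHS [L M T^-2] ✓
Step 2: a = v²/t → LHS [L T^-2], RHS [L^2 T^-3] ✗

The first dimensional inconsistency appears in step 2: a = v²/t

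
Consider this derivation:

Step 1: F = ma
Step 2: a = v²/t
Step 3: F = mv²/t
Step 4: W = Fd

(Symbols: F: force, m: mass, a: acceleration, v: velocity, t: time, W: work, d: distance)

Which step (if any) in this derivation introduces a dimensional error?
Step 2

Step 1: F = ma → LHS [L M T^-2], RHS [L M T^-2] ✓
Step 2: a = v²/t → LHS [L T^-2], RHS [L^2 T^-3] ✗

The first dimensional inconsistency appears in step 2: a = v²/t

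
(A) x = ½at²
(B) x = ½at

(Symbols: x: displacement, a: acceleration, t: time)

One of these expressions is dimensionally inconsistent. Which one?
(B)

(A) x = ½at²: LHS [L], RHS [L] ✓
(B) x = ½at: LHS [L], RHS [L T^-1] ✗

Expression (B) x = ½at is dimensionally incorrect.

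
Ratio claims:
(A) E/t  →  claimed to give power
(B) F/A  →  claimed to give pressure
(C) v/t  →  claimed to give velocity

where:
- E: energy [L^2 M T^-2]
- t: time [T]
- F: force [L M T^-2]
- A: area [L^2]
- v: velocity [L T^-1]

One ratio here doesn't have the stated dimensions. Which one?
(C) v/t does not give velocity

(A) E/t: [L^2 M T^-3] = power [L^2 M T^-3] ✓
(B) F/A: [L^-1 M T^-2] = pressure [L^-1 M T^-2] ✓
(C) v/t: [L T^-2] ≠ velocity [L T^-1] ✗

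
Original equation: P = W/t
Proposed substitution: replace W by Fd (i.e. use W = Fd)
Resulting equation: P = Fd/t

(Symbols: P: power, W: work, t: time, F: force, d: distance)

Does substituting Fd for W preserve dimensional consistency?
Yes

[W] = [L^2 M T^-2] and [Fd] = [L^2 M T^-2]. These match, so the substitution replaces a quantity by one of the same dimensions and the result P = Fd/t has LHS [L^2 M T^-3] vs RHS [L^2 M T^-3] — still consistent.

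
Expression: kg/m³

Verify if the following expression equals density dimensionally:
Yes

The expression kg/m³ has dimensions [L^-3 M], which is exactly density [L^-3 M].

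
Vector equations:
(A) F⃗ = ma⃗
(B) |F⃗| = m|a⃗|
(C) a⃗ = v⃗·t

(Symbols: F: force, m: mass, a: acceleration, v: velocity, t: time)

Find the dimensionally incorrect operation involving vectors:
(C) a⃗ = v⃗·t

(A) F⃗ = ma⃗: LHS [L M T^-2], RHS [L M T^-2] ✓ — Force and acceleration are vectors, mass is a scalar
(B) |F⃗| = m|a⃗|: LHS [L M T^-2], RHS [L M T^-2] ✓ — magnitudes of vectors are scalars
(C) a⃗ = v⃗·t: LHS [L T^-2], RHS [L] ✗ — acceleration is velocity per time; should be v⃗/t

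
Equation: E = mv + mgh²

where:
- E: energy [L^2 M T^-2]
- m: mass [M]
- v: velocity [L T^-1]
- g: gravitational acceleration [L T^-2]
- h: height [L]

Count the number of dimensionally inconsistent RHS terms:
2

LHS E: [L^2 M T^-2]
- mv: [L M T^-1] ✗
- mgh²: [L^3 M T^-2] ✗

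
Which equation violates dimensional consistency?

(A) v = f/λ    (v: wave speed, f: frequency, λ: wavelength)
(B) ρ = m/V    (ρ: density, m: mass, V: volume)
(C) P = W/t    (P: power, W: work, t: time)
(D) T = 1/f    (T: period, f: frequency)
(A) v = f/λ

The equation (A) v = f/λ is dimensionally incorrect.

LHS (v): [L T^-1]
RHS (f/λ): [L^-1 T^-1] ✗

The dimensions do not match. The other three equations balance.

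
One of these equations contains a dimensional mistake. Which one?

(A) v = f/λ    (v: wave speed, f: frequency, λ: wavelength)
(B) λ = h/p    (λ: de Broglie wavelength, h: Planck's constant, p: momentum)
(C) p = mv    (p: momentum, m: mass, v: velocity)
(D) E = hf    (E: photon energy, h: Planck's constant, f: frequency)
(A) v = f/λ

The equation (A) v = f/λ is dimensionally incorrect.

LHS (v): [L T^-1]
RHS (f/λ): [L^-1 T^-1] ✗

The dimensions do not match. The other three equations balance.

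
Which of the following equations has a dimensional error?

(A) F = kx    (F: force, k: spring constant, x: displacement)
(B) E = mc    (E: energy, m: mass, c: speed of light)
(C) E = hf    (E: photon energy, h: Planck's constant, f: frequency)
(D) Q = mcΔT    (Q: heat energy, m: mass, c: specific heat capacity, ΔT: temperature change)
(B) E = mc

The equation (B) E = mc is dimensionally incorrect.

LHS (E): [L^2 M T^-2]
RHS (mc): [L M T^-1] ✗

The dimensions do not match. The other three equations balance.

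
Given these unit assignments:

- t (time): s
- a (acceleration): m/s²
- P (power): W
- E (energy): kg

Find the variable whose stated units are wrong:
E

The variable E (energy) should have units J, not kg.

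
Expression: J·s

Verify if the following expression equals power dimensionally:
No

The expression J·s has dimensions [L^2 M T^-1], but power has dimensions [L^2 M T^-3].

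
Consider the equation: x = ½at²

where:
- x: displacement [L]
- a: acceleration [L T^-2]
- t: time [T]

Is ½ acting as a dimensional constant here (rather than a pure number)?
No

x has dimensions [L] and at² already has dimensions [L], so the equation balances without ½ contributing any dimensions. ½ is a pure (dimensionless) number; changing or removing it would not affect dimensional consistency.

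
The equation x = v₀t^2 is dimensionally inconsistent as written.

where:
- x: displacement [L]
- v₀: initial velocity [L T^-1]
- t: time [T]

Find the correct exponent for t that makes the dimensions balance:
The exponent of t should be 1: x = v₀t

The LHS x has dimensions [L]; t has dimensions [T].
As written, the RHS v₀t^2 (exponent 2 on t) has dimensions [L T], which does not match.
With exponent 1, the RHS v₀t has dimensions [L], matching the LHS.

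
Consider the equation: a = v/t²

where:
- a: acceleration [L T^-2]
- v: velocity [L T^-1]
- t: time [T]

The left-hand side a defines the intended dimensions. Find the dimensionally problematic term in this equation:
The right-hand side term v/t²

a has dimensions [L T^-2], but v/t² has dimensions [L T^-3], so the term v/t² is dimensionally wrong for a.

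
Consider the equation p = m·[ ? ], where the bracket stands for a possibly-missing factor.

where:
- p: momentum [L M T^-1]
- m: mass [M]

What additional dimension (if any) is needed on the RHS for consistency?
[L T^-1] — velocity (e.g. v)

p has dimensions [L M T^-1]; m has dimensions [M].
The bracketed factor must supply [L M T^-1] / [M] = [L T^-1].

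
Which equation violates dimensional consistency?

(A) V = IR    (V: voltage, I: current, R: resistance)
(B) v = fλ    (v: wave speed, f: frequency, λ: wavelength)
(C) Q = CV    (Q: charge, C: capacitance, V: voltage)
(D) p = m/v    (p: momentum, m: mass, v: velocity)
(D) p = m/v

The equation (D) p = m/v is dimensionally incorrect.

LHS (p): [L M T^-1]
RHS (m/v): [L^-1 M T] ✗

The dimensions do not match. The other three equations balance.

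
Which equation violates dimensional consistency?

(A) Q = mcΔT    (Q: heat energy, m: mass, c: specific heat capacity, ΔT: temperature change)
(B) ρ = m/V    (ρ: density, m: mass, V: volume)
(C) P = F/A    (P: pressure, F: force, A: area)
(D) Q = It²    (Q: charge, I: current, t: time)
(D) Q = It²

The equation (D) Q = It² is dimensionally incorrect.

LHS (Q): [I T]
RHS (It²): [I T^2] ✗

The dimensions do not match. The other three equations balance.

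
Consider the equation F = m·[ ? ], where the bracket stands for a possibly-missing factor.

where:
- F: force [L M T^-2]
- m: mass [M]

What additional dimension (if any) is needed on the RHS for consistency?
[L T^-2] — acceleration (e.g. a)

F has dimensions [L M T^-2]; m has dimensions [M].
The bracketed factor must supply [L M T^-2] / [M] = [L T^-2].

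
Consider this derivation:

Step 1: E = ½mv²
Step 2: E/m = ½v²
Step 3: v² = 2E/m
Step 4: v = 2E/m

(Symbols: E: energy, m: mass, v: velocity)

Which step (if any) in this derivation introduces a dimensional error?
Step 4

Step 1: E = ½mv² → LHS [L^2 M T^-2], RHS [L^2 M T^-2] ✓
Step 2: E/m = ½v² → LHS [L^2 T^-2], RHS [L^2 T^-2] ✓
Step 3: v² = 2E/m → LHS [L^2 T^-2], RHS [L^2 T^-2] ✓
Step 4: v = 2E/m → LHS [L T^-1], RHS [L^2 T^-2] ✗

The first dimensional inconsistency appears in step 4: v = 2E/m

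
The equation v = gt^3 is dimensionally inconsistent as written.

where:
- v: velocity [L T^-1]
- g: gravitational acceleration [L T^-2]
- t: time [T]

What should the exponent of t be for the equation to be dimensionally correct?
The exponent of t should be 1: v = gt

The LHS v has dimensions [L T^-1]; t has dimensions [T].
As written, the RHS gt^3 (exponent 3 on t) has dimensions [L T], which does not match.
With exponent 1, the RHS gt has dimensions [L T^-1], matching the LHS.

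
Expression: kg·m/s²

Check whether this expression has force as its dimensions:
Yes

The expression kg·m/s² has dimensions [L M T^-2], which is exactly force [L M T^-2].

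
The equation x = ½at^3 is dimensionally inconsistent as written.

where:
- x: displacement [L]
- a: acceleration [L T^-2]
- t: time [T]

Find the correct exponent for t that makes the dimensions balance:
The exponent of t should be 2: x = ½at^2

The LHS x has dimensions [L]; t has dimensions [T].
As written, the RHS ½at^3 (exponent 3 on t) has dimensions [L T], which does not match.
With exponent 2, the RHS ½at^2 has dimensions [L], matching the LHS.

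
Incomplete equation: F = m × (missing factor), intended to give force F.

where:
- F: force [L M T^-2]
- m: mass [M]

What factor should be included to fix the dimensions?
a (acceleration), dimensions [L T^-2]

F has dimensions [L M T^-2] and m has dimensions [M].
The missing factor must have dimensions [L M T^-2] / [M] = [L T^-2], i.e. acceleration (a).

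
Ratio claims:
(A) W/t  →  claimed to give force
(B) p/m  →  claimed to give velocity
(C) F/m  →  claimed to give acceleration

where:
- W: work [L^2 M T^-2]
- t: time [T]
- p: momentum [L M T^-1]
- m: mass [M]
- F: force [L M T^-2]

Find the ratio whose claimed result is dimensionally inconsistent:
(A) W/t does not give force

(A) W/t: [L^2 M T^-3] ≠ force [L M T^-2] ✗
(B) p/m: [L T^-1] = velocity [L T^-1] ✓
(C) F/m: [L T^-2] = acceleration [L T^-2] ✓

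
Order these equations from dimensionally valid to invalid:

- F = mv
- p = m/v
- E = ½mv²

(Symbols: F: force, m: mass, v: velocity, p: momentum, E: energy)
Dimensionally correct: E = ½mv²
Dimensionally incorrect: F = mv, p = m/v
Ordered (correct first, then incorrect): E = ½mv², F = mv, p = m/v

- F = mv: LHS [L M T^-2], RHS [L M T^-1] → incorrect ✗
- p = m/v: LHS [L M T^-1], RHS [L^-1 M T] → incorrect ✗
- E = ½mv²: LHS [L^2 M T^-2], RHS [L^2 M T^-2] → correct ✓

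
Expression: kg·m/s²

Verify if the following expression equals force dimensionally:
Yes

The expression kg·m/s² has dimensions [L M T^-2], which is exactly force [L M T^-2].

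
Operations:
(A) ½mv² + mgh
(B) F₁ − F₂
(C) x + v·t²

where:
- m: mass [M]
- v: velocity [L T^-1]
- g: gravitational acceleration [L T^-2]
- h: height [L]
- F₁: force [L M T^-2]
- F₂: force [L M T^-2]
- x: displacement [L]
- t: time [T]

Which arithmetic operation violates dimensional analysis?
(C) x + v·t²

(A) ½mv² + mgh: ½mv² [L^2 M T^-2] and mgh [L^2 M T^-2] — same dimensions ✓
(B) F₁ − F₂: F₁ [L M T^-2] and F₂ [L M T^-2] — same dimensions ✓
(C) x + v·t²: x [L] and v·t² [L T] — different dimensions cannot be added/subtracted ✗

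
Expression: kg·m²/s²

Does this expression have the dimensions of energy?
Yes

The expression kg·m²/s² has dimensions [L^2 M T^-2], which is exactly energy [L^2 M T^-2].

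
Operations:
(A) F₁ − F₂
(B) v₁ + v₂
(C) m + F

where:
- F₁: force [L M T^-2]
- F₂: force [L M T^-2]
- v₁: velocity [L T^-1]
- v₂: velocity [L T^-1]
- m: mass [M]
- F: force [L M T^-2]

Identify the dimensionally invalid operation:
(C) m + F

(A) F₁ − F₂: F₁ [L M T^-2] and F₂ [L M T^-2] — same dimensions ✓
(B) v₁ + v₂: v₁ [L T^-1] and v₂ [L T^-1] — same dimensions ✓
(C) m + F: m [M] and F [L M T^-2] — different dimensions cannot be added/subtracted ✗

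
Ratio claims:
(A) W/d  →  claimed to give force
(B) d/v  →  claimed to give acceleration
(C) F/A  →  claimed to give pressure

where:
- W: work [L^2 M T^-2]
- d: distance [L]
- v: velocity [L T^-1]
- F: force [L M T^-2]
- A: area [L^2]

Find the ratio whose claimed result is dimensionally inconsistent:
(B) d/v does not give acceleration

(A) W/d: [L M T^-2] = force [L M T^-2] ✓
(B) d/v: [T] ≠ acceleration [L T^-2] ✗
(C) F/A: [L^-1 M T^-2] = pressure [L^-1 M T^-2] ✓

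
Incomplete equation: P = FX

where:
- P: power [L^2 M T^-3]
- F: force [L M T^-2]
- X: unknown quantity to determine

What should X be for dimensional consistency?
X = v (velocity), dimensions [L T^-1]

P has dimensions [L^2 M T^-3]; the rest of the RHS (F) has dimensions [L M T^-2].
So X must have dimensions [L T^-1] — X = v (velocity).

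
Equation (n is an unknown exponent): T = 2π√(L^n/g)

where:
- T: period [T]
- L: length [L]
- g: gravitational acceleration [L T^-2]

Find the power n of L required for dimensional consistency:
n = 1

T has dimensions [T]; L has dimensions [L].
With n = 1: 2π√(L^1/g) has dimensions [T], matching the LHS ✓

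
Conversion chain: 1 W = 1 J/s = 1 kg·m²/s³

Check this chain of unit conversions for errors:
The chain is correct (no errors).

Correct: Watt is Joule per second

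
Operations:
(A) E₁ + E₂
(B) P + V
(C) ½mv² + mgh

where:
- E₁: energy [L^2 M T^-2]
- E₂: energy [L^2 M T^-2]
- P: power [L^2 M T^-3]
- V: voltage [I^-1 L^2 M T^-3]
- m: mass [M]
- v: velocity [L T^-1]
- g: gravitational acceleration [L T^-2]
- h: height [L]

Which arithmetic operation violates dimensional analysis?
(B) P + V

(A) E₁ + E₂: E₁ [L^2 M T^-2] and E₂ [L^2 M T^-2] — same dimensions ✓
(B) P + V: P [L^2 M T^-3] and V [I^-1 L^2 M T^-3] — different dimensions cannot be added/subtracted ✗
(C) ½mv² + mgh: ½mv² [L^2 M T^-2] and mgh [L^2 M T^-2] — same dimensions ✓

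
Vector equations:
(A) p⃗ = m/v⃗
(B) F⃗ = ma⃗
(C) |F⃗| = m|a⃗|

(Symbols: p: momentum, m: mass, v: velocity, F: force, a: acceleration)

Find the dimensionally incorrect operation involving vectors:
(A) p⃗ = m/v⃗

(A) p⃗ = m/v⃗: LHS [L M T^-1], RHS [L^-1 M T] ✗ — momentum is mass times velocity; should be mv⃗ (and division by a vector is undefined)
(B) F⃗ = ma⃗: LHS [L M T^-2], RHS [L M T^-2] ✓ — Force and acceleration are vectors, mass is a scalar
(C) |F⃗| = m|a⃗|: LHS [L M T^-2], RHS [L M T^-2] ✓ — magnitudes of vectors are scalars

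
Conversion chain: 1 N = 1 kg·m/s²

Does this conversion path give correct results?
The chain is correct (no errors).

Correct: Newton is defined as kg·m/s²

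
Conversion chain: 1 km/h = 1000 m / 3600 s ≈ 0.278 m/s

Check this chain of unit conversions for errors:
The chain is correct (no errors).

Correct: 1 km = 1000 m, 1 h = 3600 s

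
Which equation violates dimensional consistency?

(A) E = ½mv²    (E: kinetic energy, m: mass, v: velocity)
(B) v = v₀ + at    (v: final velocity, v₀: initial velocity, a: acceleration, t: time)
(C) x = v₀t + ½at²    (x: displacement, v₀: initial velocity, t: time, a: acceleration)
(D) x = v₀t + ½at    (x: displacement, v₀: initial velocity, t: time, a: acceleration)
(D) x = v₀t + ½at

The equation (D) x = v₀t + ½at is dimensionally incorrect.

LHS (x): [L]
RHS terms:
  - v₀t: [L] ✓
  - ½at: [L T^-1] ✗ (does not match LHS)

The dimensions do not match. The other three equations balance.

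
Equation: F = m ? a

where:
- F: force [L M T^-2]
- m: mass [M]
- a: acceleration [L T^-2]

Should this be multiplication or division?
multiplication (×): F = m × a

F [L M T^-2]; m [M]; a [L T^-2].
m × a → [L M T^-2] ✓
m ÷ a → [L^-1 M T^2] ✗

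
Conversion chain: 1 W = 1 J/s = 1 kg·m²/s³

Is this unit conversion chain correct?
The chain is correct (no errors).

Correct: Watt is Joule per second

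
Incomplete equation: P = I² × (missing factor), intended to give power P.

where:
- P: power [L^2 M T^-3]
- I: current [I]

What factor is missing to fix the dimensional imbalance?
R (resistance), dimensions [I^-2 L^2 M T^-3]

P has dimensions [L^2 M T^-3] and I² has dimensions [I^2].
The missing factor must have dimensions [L^2 M T^-3] / [I^2] = [I^-2 L^2 M T^-3], i.e. resistance (R).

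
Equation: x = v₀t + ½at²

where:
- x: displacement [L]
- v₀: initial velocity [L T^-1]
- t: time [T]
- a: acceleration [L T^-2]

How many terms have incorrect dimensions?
0

LHS x: [L]
- v₀t: [L] ✓
- ½at²: [L] ✓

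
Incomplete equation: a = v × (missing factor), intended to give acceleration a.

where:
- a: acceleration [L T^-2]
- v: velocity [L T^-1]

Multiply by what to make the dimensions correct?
1/t (inverse time), dimensions [T^-1]

a has dimensions [L T^-2] and v has dimensions [L T^-1].
The missing factor must have dimensions [L T^-2] / [L T^-1] = [T^-1], i.e. inverse time (1/t).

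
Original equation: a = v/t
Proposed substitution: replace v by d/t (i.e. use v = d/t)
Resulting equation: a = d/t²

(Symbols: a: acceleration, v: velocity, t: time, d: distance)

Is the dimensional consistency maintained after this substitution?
Yes

[v] = [L T^-1] and [d/t] = [L T^-1]. These match, so the substitution replaces a quantity by one of the same dimensions and the result a = d/t² has LHS [L T^-2] vs RHS [L T^-2] — still consistent.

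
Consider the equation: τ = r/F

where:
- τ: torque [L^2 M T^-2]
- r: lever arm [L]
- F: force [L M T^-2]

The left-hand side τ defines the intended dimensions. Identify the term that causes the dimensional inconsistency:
The right-hand side term r/F

τ has dimensions [L^2 M T^-2], but r/F has dimensions [M^-1 T^2], so the term r/F is dimensionally wrong for τ.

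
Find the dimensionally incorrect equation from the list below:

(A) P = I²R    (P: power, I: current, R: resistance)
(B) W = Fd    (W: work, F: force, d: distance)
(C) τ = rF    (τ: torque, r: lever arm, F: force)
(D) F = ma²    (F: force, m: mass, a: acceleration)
(D) F = ma²

The equation (D) F = ma² is dimensionally incorrect.

LHS (F): [L M T^-2]
RHS (ma²): [L^2 M T^-4] ✗

The dimensions do not match. The other three equations balance.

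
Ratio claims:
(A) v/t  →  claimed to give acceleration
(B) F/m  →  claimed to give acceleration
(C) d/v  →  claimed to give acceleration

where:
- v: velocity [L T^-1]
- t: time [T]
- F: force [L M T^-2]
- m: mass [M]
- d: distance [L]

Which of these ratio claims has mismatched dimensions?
(C) d/v does not give acceleration

(A) v/t: [L T^-2] = acceleration [L T^-2] ✓
(B) F/m: [L T^-2] = acceleration [L T^-2] ✓
(C) d/v: [T] ≠ acceleration [L T^-2] ✗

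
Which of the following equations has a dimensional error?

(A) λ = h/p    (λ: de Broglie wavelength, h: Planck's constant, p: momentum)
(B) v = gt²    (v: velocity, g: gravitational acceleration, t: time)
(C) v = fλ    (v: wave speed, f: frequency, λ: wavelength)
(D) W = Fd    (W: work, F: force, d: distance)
(B) v = gt²

The equation (B) v = gt² is dimensionally incorrect.

LHS (v): [L T^-1]
RHS (gt²): [L] ✗

The dimensions do not match. The other three equations balance.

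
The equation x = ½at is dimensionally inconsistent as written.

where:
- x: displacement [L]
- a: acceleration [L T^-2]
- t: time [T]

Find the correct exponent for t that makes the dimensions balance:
The exponent of t should be 2: x = ½at^2

The LHS x has dimensions [L]; t has dimensions [T].
As written, the RHS ½at (exponent 1 on t) has dimensions [L T^-1], which does not match.
With exponent 2, the RHS ½at^2 has dimensions [L], matching the LHS.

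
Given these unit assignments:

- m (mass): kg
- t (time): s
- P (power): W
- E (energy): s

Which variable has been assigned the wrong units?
E

The variable E (energy) should have units J, not s.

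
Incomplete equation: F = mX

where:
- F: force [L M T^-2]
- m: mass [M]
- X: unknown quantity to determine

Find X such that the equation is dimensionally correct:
X = a (acceleration), dimensions [L T^-2]

F has dimensions [L M T^-2]; the rest of the RHS (m) has dimensions [M].
So X must have dimensions [L T^-2] — X = a (acceleration).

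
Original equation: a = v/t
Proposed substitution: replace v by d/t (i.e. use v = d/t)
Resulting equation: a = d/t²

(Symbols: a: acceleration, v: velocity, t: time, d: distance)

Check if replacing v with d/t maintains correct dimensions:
Yes

[v] = [L T^-1] and [d/t] = [L T^-1]. These match, so the substitution replaces a quantity by one of the same dimensions and the result a = d/t² has LHS [L T^-2] vs RHS [L T^-2] — still consistent.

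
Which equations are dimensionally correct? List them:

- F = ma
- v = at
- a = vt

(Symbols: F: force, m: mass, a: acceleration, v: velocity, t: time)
Dimensionally correct: F = ma, v = at
Dimensionally incorrect: a = vt
Ordered (correct first, then incorrect): F = ma, v = at, a = vt

- F = ma: LHS [L M T^-2], RHS [L M T^-2] → correct ✓
- v = at: LHS [L T^-1], RHS [L T^-1] → correct ✓
- a = vt: LHS [L T^-2], RHS [L] → incorrect ✗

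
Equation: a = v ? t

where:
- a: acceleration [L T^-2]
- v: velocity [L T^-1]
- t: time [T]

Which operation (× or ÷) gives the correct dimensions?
division (÷): a = v ÷ t

a [L T^-2]; v [L T^-1]; t [T].
v × t → [L] ✗
v ÷ t → [L T^-2] ✓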